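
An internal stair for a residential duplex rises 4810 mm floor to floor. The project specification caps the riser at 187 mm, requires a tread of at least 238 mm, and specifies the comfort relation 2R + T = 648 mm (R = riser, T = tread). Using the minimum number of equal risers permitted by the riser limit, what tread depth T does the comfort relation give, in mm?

278 mm

4810 / 187 = 25.72, so 26 risers are needed.
Each riser is 4810/26 = 185 mm (≤ 187 mm).
From 2R + T = 648: T = 648 − 370 = 278 mm.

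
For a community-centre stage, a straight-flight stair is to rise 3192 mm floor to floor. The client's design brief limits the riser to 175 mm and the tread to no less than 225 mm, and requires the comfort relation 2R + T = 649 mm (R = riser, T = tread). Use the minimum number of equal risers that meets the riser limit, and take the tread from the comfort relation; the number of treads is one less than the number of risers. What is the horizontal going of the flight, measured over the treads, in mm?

5634 mm

3192 / 175 = 18.24, so 19 risers are needed.
Riser R = 3192 / 19 = 168 mm, within the 175 mm limit.
T = 649 − 2·168 = 313 mm, which satisfies the 225 mm minimum.
Going = (19 − 1) × 313 = 5634 mm.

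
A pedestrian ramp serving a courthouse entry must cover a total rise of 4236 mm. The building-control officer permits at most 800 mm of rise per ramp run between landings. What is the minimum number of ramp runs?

6 runs

At most 800 each: 4236/800 = 5.29, giving 6 ramp runs.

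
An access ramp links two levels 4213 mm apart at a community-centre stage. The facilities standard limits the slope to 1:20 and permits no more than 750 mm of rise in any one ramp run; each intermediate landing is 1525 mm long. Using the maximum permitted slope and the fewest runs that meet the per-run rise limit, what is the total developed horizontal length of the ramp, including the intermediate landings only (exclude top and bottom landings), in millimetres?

4213 / 750 = 5.617 → round up to 6 ramp runs. That means 5 intermediate landings.
Ramp run (horizontal) at 1:20: 4213 × 20 = 84260 mm.
Intermediate landings: 5 × 1525 = 7625 mm.
Developed length = 84260 + 7625 = 91885 mm.

91885 mm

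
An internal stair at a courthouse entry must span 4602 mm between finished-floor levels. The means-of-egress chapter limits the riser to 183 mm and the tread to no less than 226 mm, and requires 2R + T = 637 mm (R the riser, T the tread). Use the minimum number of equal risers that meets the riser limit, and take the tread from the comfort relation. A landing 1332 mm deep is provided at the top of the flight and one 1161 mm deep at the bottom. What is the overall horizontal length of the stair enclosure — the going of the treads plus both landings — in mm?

At most 183 each: 4602/183 = 25.15, giving 26 risers.
Riser R = 4602 / 26 = 177 mm, within the 183 mm limit.
T = 637 − 2·177 = 283 mm, which satisfies the 226 mm minimum.
26 risers give 25 treads; going = 25 × 283 = 7075 mm.
Enclosure = 7075 + 1332 + 1161 = 9568 mm.

9568 mm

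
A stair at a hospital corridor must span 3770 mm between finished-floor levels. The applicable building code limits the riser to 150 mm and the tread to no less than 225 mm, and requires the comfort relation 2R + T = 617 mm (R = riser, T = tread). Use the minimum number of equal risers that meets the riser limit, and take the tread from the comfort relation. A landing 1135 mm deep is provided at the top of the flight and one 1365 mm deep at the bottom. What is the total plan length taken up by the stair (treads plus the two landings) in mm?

3770 / 150 = 25.13, so 26 risers are needed.
Riser R = 3770 / 26 = 145 mm, within the 150 mm limit.
Tread T = 617 − 2 × 145 = 327 mm (≥ 225 mm).
Going = (26 − 1) × 327 = 8175 mm.
Add landings: 8175 + 1135 + 1365 = 10675 mm.

10675 mm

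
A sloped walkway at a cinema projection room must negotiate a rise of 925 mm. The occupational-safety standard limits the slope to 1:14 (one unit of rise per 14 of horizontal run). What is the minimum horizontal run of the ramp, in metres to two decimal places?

Run = rise × 14 = 925 × 14 = 12950 mm.
12950 mm = 12.95 m.

12.95 m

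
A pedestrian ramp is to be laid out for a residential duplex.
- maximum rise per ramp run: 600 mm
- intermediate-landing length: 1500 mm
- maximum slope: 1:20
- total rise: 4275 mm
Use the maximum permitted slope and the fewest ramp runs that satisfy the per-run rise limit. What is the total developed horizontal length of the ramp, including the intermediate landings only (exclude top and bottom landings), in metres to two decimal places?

4275 / 600 = 7.12, so 8 ramp runs are needed. That means 7 intermediate landings.
Ramp run (horizontal) at 1:20: 4275 × 20 = 85500 mm.
Intermediate landings: 7 × 1500 = 10500 mm.
Developed length = 85500 + 10500 = 96000 mm.
= 96.00 m.

96.00 m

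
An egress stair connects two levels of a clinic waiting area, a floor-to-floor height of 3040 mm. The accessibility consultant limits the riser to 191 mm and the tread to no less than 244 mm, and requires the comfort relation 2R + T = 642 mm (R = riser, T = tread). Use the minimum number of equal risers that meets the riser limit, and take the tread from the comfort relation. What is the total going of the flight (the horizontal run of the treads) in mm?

At most 191 each: 3040/191 = 15.92, giving 16 risers.
Each riser is 3040/16 = 190 mm (≤ 191 mm).
Tread T = 642 − 2 × 190 = 262 mm (≥ 244 mm).
Treads = 16 − 1 = 15; going = 15 × 262 = 3930 mm.

3930 mm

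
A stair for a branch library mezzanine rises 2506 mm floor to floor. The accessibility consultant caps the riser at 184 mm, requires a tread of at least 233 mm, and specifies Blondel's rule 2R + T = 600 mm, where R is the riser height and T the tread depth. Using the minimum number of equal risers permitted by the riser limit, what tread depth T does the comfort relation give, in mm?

2506 / 184 = 13.62, so 14 risers are needed.
Each riser is 2506/14 = 179 mm (≤ 184 mm).
Tread T = 600 − 2 × 179 = 242 mm (≥ 233 mm).

242 mm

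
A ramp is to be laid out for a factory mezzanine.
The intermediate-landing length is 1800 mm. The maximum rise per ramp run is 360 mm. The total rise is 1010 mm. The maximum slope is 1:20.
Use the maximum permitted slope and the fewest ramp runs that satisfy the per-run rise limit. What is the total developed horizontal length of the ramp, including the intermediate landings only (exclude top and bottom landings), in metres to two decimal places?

1010 / 360 = 2.81, so 3 ramp runs are needed. That means 2 intermediate landings.
Horizontal run for 1010 mm of rise at 1:20 is 1010 × 20 = 20200 mm.
Intermediate landings: 2 × 1800 = 3600 mm.
Total developed length = 20200 + 3600 = 23800 mm.
= 23.80 m.

23.80 m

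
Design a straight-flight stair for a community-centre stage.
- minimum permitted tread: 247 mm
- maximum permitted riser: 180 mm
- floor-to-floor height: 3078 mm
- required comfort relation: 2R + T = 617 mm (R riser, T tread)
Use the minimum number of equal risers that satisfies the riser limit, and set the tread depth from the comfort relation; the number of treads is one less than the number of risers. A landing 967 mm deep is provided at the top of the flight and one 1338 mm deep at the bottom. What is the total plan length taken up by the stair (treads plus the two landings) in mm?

⌈3078/180⌉ = 18 risers.
R = 3078 ÷ 18 = 171 mm.
Tread T = 617 − 2 × 171 = 275 mm (≥ 247 mm).
Going = (18 − 1) × 275 = 4675 mm.
Enclosure = 4675 + 967 + 1338 = 6980 mm.

6980 mm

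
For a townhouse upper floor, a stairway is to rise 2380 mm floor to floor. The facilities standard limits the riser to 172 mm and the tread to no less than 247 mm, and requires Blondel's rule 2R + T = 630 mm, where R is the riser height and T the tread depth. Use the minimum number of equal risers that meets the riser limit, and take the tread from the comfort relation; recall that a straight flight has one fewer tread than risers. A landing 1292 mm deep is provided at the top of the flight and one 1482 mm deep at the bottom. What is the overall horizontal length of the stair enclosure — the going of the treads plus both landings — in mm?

2380 / 172 = 13.84, so 14 risers are needed.
R = 2380 ÷ 14 = 170 mm.
From 2R + T = 630: T = 630 − 340 = 290 mm.
14 risers give 13 treads; going = 13 × 290 = 3770 mm.
Enclosure = 3770 + 1292 + 1482 = 6544 mm.

6544 mm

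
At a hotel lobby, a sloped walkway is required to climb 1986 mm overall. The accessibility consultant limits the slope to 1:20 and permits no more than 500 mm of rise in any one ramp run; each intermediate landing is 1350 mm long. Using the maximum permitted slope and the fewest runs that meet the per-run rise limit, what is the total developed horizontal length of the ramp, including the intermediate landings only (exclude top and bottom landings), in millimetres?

43770 mm

⌈1986/500⌉ = 4 ramp runs. That means 3 intermediate landings.
Ramp run (horizontal) at 1:20: 1986 × 20 = 39720 mm.
3 intermediate landings contribute 3 × 1350 = 4050 mm.
Total developed length = 39720 + 4050 = 43770 mm.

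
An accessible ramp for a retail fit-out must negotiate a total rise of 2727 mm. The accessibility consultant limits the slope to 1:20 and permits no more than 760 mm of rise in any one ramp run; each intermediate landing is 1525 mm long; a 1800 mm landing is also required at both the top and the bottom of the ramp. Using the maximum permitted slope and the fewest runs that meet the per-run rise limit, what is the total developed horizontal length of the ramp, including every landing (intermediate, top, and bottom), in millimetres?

2727 / 760 = 3.59, so 4 ramp runs are needed. That means 3 intermediate landings.
Horizontal run for 2727 mm of rise at 1:20 is 2727 × 20 = 54540 mm.
Intermediate landings: 3 × 1525 = 4575 mm.
Top and bottom landings: 2 × 1800 = 3600 mm.
Total = 54540 + 4575 + 3600 = 62715 mm.

62715 mm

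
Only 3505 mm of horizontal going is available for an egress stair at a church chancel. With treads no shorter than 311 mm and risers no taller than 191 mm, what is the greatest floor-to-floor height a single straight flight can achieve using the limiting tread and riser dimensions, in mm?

3505 / 311 = 11.27, so 11 treads fit.
Risers = treads + 1 = 12.
Maximum height = 12 × 191 = 2292 mm.

2292 mm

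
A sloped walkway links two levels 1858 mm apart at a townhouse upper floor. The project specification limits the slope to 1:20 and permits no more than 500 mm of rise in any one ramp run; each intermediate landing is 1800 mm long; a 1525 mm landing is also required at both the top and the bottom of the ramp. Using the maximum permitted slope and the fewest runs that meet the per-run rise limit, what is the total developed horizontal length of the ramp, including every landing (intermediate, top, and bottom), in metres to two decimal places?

⌈1858/500⌉ = 4 ramp runs. That means 3 intermediate landings.
Ramp run (horizontal) at 1:20: 1858 × 20 = 37160 mm.
Intermediate landings: 3 × 1800 = 5400 mm.
Top and bottom landings: 2 × 1525 = 3050 mm.
Total = 37160 + 5400 + 3050 = 45610 mm.
= 45.61 m.

45.61 m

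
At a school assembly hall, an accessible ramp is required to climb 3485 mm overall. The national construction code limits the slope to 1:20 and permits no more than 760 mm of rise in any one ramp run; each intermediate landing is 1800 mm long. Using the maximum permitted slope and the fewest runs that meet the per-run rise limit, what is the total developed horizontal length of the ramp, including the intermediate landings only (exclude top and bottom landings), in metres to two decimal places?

⌈3485/760⌉ = 5 ramp runs. That means 4 intermediate landings.
Ramp run (horizontal) at 1:20: 3485 × 20 = 69700 mm.
4 intermediate landings contribute 4 × 1800 = 7200 mm.
Total developed length = 69700 + 7200 = 76900 mm.
= 76.90 m.

76.90 m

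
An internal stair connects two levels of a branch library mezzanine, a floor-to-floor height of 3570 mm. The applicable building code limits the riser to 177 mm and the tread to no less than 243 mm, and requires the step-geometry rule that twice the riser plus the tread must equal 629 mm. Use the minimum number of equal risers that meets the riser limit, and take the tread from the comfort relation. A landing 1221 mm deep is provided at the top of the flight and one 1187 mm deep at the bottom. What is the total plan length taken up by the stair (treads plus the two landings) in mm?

8188 mm

3570 / 177 = 20.169 → round up to 21 risers.
Riser R = 3570 / 21 = 170 mm, within the 177 mm limit.
Tread T = 629 − 2 × 170 = 289 mm (≥ 243 mm).
21 risers give 20 treads; going = 20 × 289 = 5780 mm.
Enclosure = 5780 + 1221 + 1187 = 8188 mm.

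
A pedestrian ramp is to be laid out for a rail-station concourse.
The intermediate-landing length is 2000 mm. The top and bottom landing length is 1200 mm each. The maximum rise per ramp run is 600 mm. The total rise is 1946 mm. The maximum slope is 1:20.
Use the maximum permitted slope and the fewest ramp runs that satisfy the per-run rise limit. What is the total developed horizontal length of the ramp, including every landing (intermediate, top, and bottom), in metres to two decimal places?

1946 / 600 = 3.243 → round up to 4 ramp runs. That means 3 intermediate landings.
Ramp run (horizontal) at 1:20: 1946 × 20 = 38920 mm.
3 intermediate landings contribute 3 × 2000 = 6000 mm.
Top and bottom landings: 2 × 1200 = 2400 mm.
Total = 38920 + 6000 + 2400 = 47320 mm.
= 47.32 m.

47.32 m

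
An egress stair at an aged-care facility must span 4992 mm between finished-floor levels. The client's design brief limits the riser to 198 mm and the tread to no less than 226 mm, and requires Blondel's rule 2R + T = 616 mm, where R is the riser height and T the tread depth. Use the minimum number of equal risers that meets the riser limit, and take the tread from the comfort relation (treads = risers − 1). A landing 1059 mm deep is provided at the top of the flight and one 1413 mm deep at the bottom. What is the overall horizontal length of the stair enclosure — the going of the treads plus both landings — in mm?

8272 mm

At most 198 each: 4992/198 = 25.21, giving 26 risers.
Each riser is 4992/26 = 192 mm (≤ 198 mm).
T = 616 − 2·192 = 232 mm, which satisfies the 226 mm minimum.
Going = (26 − 1) × 232 = 5800 mm.
Add landings: 5800 + 1059 + 1413 = 8272 mm.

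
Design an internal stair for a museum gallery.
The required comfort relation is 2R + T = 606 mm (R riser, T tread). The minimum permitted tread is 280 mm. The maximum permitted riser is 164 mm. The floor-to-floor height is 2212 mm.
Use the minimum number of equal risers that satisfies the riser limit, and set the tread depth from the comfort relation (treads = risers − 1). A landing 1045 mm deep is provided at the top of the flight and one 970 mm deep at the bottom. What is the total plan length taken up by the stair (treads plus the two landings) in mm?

2212 / 164 = 13.49, so 14 risers are needed.
Riser R = 2212 / 14 = 158 mm, within the 164 mm limit.
T = 606 − 2·158 = 290 mm, which satisfies the 280 mm minimum.
Going = (14 − 1) × 290 = 3770 mm.
Add landings: 3770 + 1045 + 970 = 5785 mm.

5785 mm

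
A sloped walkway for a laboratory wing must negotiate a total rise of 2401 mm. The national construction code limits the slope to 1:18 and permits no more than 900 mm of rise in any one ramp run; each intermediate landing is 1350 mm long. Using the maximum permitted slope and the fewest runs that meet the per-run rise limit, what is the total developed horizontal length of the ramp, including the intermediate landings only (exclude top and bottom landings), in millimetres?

45918 mm

⌈2401/900⌉ = 3 ramp runs. That means 2 intermediate landings.
Ramp run (horizontal) at 1:18: 2401 × 18 = 43218 mm.
Intermediate landings: 2 × 1350 = 2700 mm.
Developed length = 43218 + 2700 = 45918 mm.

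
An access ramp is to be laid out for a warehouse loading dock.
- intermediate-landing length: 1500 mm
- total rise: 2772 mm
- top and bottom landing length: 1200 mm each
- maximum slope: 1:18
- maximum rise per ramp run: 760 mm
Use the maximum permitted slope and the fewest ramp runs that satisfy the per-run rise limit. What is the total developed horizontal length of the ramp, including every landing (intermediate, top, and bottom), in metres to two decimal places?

2772 / 760 = 3.65, so 4 ramp runs are needed. That means 3 intermediate landings.
Ramp run (horizontal) at 1:18: 2772 × 18 = 49896 mm.
Intermediate landings: 3 × 1500 = 4500 mm.
Top and bottom landings: 2 × 1200 = 2400 mm.
Total = 49896 + 4500 + 2400 = 56796 mm.
= 56.80 m.

56.80 m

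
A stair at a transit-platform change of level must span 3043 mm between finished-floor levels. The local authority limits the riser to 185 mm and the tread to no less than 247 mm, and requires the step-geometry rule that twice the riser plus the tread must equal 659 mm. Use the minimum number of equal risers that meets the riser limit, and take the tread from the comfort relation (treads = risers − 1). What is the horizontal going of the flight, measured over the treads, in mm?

⌈3043/185⌉ = 17 risers.
Each riser is 3043/17 = 179 mm (≤ 185 mm).
T = 659 − 2·179 = 301 mm, which satisfies the 247 mm minimum.
Going = (17 − 1) × 301 = 4816 mm.

4816 mm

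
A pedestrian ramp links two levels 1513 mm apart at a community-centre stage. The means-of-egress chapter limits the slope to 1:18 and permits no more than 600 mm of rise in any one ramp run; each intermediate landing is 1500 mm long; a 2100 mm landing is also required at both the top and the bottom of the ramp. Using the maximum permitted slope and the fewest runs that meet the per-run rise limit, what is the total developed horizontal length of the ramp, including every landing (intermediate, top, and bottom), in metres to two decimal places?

34.43 m

At most 600 each: 1513/600 = 2.52, giving 3 ramp runs. That means 2 intermediate landings.
Horizontal run for 1513 mm of rise at 1:18 is 1513 × 18 = 27234 mm.
Intermediate landings: 2 × 1500 = 3000 mm.
Top and bottom landings: 2 × 2100 = 4200 mm.
Total = 27234 + 3000 + 4200 = 34434 mm.
= 34.43 m.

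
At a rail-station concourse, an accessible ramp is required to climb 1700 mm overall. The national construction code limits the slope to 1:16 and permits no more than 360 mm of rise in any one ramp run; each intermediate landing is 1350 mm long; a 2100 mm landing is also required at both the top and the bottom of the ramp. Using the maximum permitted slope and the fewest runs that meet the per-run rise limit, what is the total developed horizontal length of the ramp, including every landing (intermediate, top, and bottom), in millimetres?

1700 / 360 = 4.722 → round up to 5 ramp runs. That means 4 intermediate landings.
Ramp run (horizontal) at 1:16: 1700 × 16 = 27200 mm.
Intermediate landings: 4 × 1350 = 5400 mm.
Top and bottom landings: 2 × 2100 = 4200 mm.
Total = 27200 + 5400 + 4200 = 36800 mm.

36800 mm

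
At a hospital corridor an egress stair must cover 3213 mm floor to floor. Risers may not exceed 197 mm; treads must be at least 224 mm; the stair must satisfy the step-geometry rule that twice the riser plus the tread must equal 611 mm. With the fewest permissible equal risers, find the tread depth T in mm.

233 mm

At most 197 each: 3213/197 = 16.31, giving 17 risers.
Each riser is 3213/17 = 189 mm (≤ 197 mm).
T = 611 − 2·189 = 233 mm, which satisfies the 224 mm minimum.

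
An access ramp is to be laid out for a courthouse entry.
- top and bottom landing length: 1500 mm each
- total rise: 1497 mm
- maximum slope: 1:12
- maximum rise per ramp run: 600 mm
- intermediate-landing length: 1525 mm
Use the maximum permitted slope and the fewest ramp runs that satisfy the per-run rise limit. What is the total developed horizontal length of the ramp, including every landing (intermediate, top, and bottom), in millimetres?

24014 mm

1497 / 600 = 2.50, so 3 ramp runs are needed. That means 2 intermediate landings.
Ramp run (horizontal) at 1:12: 1497 × 12 = 17964 mm.
2 intermediate landings contribute 2 × 1525 = 3050 mm.
Top and bottom landings: 2 × 1500 = 3000 mm.
Total = 17964 + 3050 + 3000 = 24014 mm.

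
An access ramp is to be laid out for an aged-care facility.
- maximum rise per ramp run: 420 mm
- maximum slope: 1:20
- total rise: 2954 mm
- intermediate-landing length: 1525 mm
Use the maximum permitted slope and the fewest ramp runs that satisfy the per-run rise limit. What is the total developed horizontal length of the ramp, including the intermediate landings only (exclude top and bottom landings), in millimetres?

69755 mm

2954 / 420 = 7.033 → round up to 8 ramp runs. That means 7 intermediate landings.
Horizontal run for 2954 mm of rise at 1:20 is 2954 × 20 = 59080 mm.
7 intermediate landings contribute 7 × 1525 = 10675 mm.
Developed length = 59080 + 10675 = 69755 mm.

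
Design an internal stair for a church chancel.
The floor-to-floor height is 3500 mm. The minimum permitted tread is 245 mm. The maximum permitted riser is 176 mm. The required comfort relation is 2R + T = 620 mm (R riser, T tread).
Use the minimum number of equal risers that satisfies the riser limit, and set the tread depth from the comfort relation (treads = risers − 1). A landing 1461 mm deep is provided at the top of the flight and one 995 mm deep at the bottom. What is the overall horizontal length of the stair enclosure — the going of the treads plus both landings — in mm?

At most 176 each: 3500/176 = 19.89, giving 20 risers.
R = 3500 ÷ 20 = 175 mm.
Tread T = 620 − 2 × 175 = 270 mm (≥ 245 mm).
Going = (20 − 1) × 270 = 5130 mm.
Enclosure = 5130 + 1461 + 995 = 7586 mm.

7586 mm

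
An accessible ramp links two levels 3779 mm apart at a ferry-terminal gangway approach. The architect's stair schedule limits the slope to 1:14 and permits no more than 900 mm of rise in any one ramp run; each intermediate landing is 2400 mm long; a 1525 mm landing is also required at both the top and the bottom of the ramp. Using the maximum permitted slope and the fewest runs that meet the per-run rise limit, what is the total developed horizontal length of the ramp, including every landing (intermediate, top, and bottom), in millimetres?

⌈3779/900⌉ = 5 ramp runs. That means 4 intermediate landings.
Ramp run (horizontal) at 1:14: 3779 × 14 = 52906 mm.
Intermediate landings: 4 × 2400 = 9600 mm.
Top and bottom landings: 2 × 1525 = 3050 mm.
Total = 52906 + 9600 + 3050 = 65556 mm.

65556 mm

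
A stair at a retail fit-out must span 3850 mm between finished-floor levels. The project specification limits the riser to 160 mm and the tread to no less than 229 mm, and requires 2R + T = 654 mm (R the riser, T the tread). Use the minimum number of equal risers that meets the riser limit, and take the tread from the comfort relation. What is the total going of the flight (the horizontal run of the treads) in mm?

8304 mm

At most 160 each: 3850/160 = 24.06, giving 25 risers.
Riser R = 3850 / 25 = 154 mm, within the 160 mm limit.
From 2R + T = 654: T = 654 − 308 = 346 mm.
25 risers give 24 treads; going = 24 × 346 = 8304 mm.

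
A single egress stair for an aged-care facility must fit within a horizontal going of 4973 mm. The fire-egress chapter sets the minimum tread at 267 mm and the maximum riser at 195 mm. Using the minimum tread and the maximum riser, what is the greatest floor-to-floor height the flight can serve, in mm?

3705 mm

Treads that fit: ⌊4973 / 267⌋ = 18.
Risers = treads + 1 = 19.
Maximum height = 19 × 195 = 3705 mm.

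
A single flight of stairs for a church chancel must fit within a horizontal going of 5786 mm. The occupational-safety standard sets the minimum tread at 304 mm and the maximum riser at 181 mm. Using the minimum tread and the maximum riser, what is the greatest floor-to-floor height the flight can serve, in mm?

Treads that fit: ⌊5786 / 304⌋ = 19.
Risers = treads + 1 = 20.
Maximum height = 20 × 181 = 3620 mm.

3620 mm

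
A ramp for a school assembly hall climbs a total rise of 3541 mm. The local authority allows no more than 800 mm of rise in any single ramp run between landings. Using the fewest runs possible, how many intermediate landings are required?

⌈3541/800⌉ = 5 ramp runs.
5 runs are separated by 4 intermediate landings.

4 intermediate landings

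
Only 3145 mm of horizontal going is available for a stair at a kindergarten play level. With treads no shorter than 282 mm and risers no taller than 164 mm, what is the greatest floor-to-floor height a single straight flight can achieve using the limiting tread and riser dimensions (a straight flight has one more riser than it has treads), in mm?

Treads that fit: ⌊3145 / 282⌋ = 11.
Risers = treads + 1 = 12.
Maximum height = 12 × 164 = 1968 mm.

1968 mm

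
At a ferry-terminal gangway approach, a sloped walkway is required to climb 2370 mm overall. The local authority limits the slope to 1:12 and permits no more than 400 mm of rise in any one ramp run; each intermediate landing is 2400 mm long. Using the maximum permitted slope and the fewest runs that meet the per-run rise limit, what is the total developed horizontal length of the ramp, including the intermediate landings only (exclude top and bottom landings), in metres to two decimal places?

40.44 m

2370 / 400 = 5.925 → round up to 6 ramp runs. That means 5 intermediate landings.
Horizontal run for 2370 mm of rise at 1:12 is 2370 × 12 = 28440 mm.
Intermediate landings: 5 × 2400 = 12000 mm.
Developed length = 28440 + 12000 = 40440 mm.
= 40.44 m.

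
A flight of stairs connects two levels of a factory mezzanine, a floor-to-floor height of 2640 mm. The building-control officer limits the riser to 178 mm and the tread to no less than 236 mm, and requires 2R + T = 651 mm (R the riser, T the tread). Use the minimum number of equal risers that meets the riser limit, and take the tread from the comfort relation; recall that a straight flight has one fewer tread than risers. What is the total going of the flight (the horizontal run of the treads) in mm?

2640 / 178 = 14.83, so 15 risers are needed.
R = 2640 ÷ 15 = 176 mm.
T = 651 − 2·176 = 299 mm, which satisfies the 236 mm minimum.
Treads = 15 − 1 = 14; going = 14 × 299 = 4186 mm.

4186 mm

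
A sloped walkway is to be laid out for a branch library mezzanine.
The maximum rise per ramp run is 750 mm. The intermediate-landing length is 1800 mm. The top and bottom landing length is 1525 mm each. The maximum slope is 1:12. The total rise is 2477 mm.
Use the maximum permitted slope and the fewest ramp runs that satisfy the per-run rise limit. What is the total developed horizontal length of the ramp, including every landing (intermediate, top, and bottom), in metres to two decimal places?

⌈2477/750⌉ = 4 ramp runs. That means 3 intermediate landings.
Horizontal run for 2477 mm of rise at 1:12 is 2477 × 12 = 29724 mm.
Intermediate landings: 3 × 1800 = 5400 mm.
Top and bottom landings: 2 × 1525 = 3050 mm.
Total = 29724 + 5400 + 3050 = 38174 mm.
= 38.17 m.

38.17 m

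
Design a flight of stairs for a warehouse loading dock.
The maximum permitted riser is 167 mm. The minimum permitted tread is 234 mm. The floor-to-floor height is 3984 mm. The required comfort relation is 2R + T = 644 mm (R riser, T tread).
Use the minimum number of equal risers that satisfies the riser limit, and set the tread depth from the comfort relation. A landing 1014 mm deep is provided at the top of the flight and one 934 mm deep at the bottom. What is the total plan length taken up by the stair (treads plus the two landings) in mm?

3984 / 167 = 23.856 → round up to 24 risers.
Riser R = 3984 / 24 = 166 mm, within the 167 mm limit.
From 2R + T = 644: T = 644 − 332 = 312 mm.
Going = (24 − 1) × 312 = 7176 mm.
Add landings: 7176 + 1014 + 934 = 9124 mm.

9124 mm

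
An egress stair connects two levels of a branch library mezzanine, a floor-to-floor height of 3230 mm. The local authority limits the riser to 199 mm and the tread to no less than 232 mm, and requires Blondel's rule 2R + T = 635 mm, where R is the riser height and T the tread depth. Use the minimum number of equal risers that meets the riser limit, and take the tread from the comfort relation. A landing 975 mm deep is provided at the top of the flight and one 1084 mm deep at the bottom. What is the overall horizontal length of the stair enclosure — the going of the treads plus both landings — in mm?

3230 / 199 = 16.231 → round up to 17 risers.
Riser R = 3230 / 17 = 190 mm, within the 199 mm limit.
T = 635 − 2·190 = 255 mm, which satisfies the 232 mm minimum.
Treads = 17 − 1 = 16; going = 16 × 255 = 4080 mm.
Add landings: 4080 + 975 + 1084 = 6139 mm.

6139 mm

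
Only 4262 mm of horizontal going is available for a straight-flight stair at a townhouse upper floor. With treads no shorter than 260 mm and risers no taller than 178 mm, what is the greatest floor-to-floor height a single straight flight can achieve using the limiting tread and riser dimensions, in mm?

4262 / 260 = 16.39, so 16 treads fit.
Risers = treads + 1 = 17.
Maximum height = 17 × 178 = 3026 mm.

3026 mm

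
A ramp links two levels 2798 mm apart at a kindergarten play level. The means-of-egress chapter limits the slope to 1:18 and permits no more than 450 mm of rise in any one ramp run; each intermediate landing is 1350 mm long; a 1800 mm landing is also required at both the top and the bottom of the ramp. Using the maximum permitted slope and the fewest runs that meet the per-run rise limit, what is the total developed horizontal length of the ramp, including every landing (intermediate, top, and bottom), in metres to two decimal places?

62.06 m

⌈2798/450⌉ = 7 ramp runs. That means 6 intermediate landings.
Horizontal run for 2798 mm of rise at 1:18 is 2798 × 18 = 50364 mm.
Intermediate landings: 6 × 1350 = 8100 mm.
Top and bottom landings: 2 × 1800 = 3600 mm.
Total = 50364 + 8100 + 3600 = 62064 mm.
= 62.06 m.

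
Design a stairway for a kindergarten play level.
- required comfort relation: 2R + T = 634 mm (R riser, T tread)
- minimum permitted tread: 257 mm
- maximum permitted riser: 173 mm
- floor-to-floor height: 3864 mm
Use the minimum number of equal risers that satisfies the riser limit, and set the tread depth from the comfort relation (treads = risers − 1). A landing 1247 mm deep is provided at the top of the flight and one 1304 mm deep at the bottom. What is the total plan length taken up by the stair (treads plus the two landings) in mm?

3864 / 173 = 22.34, so 23 risers are needed.
Riser R = 3864 / 23 = 168 mm, within the 173 mm limit.
Tread T = 634 − 2 × 168 = 298 mm (≥ 257 mm).
Treads = 23 − 1 = 22; going = 22 × 298 = 6556 mm.
Enclosure = 6556 + 1247 + 1304 = 9107 mm.

9107 mm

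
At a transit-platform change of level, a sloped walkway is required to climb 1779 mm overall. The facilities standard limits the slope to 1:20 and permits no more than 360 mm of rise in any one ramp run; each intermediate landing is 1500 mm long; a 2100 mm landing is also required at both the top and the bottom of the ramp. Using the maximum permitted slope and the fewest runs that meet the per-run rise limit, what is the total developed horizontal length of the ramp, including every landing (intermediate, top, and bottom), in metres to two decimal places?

1779 / 360 = 4.94, so 5 ramp runs are needed. That means 4 intermediate landings.
Ramp run (horizontal) at 1:20: 1779 × 20 = 35580 mm.
Intermediate landings: 4 × 1500 = 6000 mm.
Top and bottom landings: 2 × 2100 = 4200 mm.
Total = 35580 + 6000 + 4200 = 45780 mm.
= 45.78 m.

45.78 m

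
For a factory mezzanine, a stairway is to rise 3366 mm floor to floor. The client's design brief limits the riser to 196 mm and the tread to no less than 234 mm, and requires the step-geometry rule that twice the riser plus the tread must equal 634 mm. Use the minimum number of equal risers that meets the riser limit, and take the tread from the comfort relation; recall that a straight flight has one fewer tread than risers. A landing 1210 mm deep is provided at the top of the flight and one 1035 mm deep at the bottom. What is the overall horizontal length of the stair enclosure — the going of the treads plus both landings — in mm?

3366 / 196 = 17.173 → round up to 18 risers.
Riser R = 3366 / 18 = 187 mm, within the 196 mm limit.
Tread T = 634 − 2 × 187 = 260 mm (≥ 234 mm).
Going = (18 − 1) × 260 = 4420 mm.
Enclosure = 4420 + 1210 + 1035 = 6665 mm.

6665 mm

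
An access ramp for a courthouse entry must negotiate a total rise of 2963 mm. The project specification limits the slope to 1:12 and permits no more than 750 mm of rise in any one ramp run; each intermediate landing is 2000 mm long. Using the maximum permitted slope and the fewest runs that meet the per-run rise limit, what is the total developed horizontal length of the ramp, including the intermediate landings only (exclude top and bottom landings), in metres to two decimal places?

At most 750 each: 2963/750 = 3.95, giving 4 ramp runs. That means 3 intermediate landings.
Ramp run (horizontal) at 1:12: 2963 × 12 = 35556 mm.
Intermediate landings: 3 × 2000 = 6000 mm.
Total developed length = 35556 + 6000 = 41556 mm.
= 41.56 m.

41.56 m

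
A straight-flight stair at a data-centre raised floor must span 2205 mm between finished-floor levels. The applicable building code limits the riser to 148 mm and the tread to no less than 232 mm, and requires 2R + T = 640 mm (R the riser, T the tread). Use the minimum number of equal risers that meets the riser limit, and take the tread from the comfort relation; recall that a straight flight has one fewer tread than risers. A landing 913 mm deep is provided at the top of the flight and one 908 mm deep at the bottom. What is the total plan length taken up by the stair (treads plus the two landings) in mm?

6665 mm

2205 / 148 = 14.899 → round up to 15 risers.
R = 2205 ÷ 15 = 147 mm.
T = 640 − 2·147 = 346 mm, which satisfies the 232 mm minimum.
15 risers give 14 treads; going = 14 × 346 = 4844 mm.
Add landings: 4844 + 913 + 908 = 6665 mm.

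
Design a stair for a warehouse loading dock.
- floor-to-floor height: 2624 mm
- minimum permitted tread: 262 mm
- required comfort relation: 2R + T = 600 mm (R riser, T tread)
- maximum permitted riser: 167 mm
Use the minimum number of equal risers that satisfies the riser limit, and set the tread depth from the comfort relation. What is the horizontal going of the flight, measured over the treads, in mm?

2624 / 167 = 15.71, so 16 risers are needed.
R = 2624 ÷ 16 = 164 mm.
Tread T = 600 − 2 × 164 = 272 mm (≥ 262 mm).
16 risers give 15 treads; going = 15 × 272 = 4080 mm.

4080 mm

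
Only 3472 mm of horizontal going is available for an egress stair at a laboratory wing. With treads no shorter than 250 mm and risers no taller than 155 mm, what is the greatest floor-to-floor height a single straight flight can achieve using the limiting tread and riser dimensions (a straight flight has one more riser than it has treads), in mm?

2170 mm

Treads that fit: ⌊3472 / 250⌋ = 13.
Risers = treads + 1 = 14.
Maximum height = 14 × 155 = 2170 mm.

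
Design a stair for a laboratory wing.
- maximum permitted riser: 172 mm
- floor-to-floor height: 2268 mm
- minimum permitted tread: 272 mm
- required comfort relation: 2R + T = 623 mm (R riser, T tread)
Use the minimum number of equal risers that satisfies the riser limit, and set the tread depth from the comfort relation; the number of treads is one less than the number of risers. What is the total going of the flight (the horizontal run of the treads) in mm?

3887 mm

At most 172 each: 2268/172 = 13.19, giving 14 risers.
R = 2268 ÷ 14 = 162 mm.
Tread T = 623 − 2 × 162 = 299 mm (≥ 272 mm).
Treads = 14 − 1 = 13; going = 13 × 299 = 3887 mm.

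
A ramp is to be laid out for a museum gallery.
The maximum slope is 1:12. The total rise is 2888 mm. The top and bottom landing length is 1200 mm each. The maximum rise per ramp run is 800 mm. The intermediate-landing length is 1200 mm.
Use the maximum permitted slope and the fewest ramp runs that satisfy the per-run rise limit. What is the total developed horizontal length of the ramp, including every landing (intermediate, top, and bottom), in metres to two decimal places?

40.66 m

⌈2888/800⌉ = 4 ramp runs. That means 3 intermediate landings.
Ramp run (horizontal) at 1:12: 2888 × 12 = 34656 mm.
3 intermediate landings contribute 3 × 1200 = 3600 mm.
Top and bottom landings: 2 × 1200 = 2400 mm.
Total = 34656 + 3600 + 2400 = 40656 mm.
= 40.66 m.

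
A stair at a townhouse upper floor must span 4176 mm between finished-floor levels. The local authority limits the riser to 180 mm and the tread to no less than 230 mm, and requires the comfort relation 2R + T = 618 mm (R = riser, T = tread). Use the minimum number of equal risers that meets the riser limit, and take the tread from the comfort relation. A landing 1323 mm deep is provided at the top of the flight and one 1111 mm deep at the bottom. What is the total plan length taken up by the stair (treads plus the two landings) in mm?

8644 mm

At most 180 each: 4176/180 = 23.20, giving 24 risers.
Riser R = 4176 / 24 = 174 mm, within the 180 mm limit.
Tread T = 618 − 2 × 174 = 270 mm (≥ 230 mm).
Treads = 24 − 1 = 23; going = 23 × 270 = 6210 mm.
Add landings: 6210 + 1323 + 1111 = 8644 mm.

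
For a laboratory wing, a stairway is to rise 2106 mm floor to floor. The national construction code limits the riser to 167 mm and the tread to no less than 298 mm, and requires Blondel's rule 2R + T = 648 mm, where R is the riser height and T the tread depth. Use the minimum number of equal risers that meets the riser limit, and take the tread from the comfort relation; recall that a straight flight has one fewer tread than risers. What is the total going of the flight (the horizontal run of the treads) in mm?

⌈2106/167⌉ = 13 risers.
Riser R = 2106 / 13 = 162 mm, within the 167 mm limit.
T = 648 − 2·162 = 324 mm, which satisfies the 298 mm minimum.
Treads = 13 − 1 = 12; going = 12 × 324 = 3888 mm.

3888 mm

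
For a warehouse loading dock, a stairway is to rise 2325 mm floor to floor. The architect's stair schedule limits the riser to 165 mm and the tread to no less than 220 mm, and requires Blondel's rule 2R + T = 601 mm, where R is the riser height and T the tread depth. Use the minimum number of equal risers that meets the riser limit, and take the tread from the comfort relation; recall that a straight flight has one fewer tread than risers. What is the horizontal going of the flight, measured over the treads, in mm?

⌈2325/165⌉ = 15 risers.
R = 2325 ÷ 15 = 155 mm.
Tread T = 601 − 2 × 155 = 291 mm (≥ 220 mm).
Going = (15 − 1) × 291 = 4074 mm.

4074 mm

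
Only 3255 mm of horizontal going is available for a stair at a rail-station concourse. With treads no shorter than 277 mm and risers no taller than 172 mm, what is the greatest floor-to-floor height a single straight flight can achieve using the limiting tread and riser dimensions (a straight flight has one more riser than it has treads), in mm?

2064 mm

Treads that fit: ⌊3255 / 277⌋ = 11.
Risers = treads + 1 = 12.
Maximum height = 12 × 172 = 2064 mm.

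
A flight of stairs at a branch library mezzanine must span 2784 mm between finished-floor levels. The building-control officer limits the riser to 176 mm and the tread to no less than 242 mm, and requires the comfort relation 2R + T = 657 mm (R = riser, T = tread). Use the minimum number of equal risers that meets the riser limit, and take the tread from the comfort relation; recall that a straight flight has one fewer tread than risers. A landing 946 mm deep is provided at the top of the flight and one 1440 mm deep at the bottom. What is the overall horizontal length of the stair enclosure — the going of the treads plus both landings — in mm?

2784 / 176 = 15.82, so 16 risers are needed.
Riser R = 2784 / 16 = 174 mm, within the 176 mm limit.
From 2R + T = 657: T = 657 − 348 = 309 mm.
Going = (16 − 1) × 309 = 4635 mm.
Enclosure = 4635 + 946 + 1440 = 7021 mm.

7021 mm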